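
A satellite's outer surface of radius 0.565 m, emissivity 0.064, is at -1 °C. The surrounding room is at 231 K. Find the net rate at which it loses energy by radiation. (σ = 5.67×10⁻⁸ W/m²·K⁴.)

A = 4πr² = 4π × (0.565)² = 4.01 m².
Convert: -1 °C = 272 K.
Q = εσA(T⁴ − T_s⁴). T⁴ − T_s⁴ = (272)⁴ − (231)⁴ = 5.47×10^9 − 2.85×10^9 = 2.63×10^9 K⁴.
Q = 0.064 × 5.67×10⁻⁸ × 4.01 × 2.63×10^9 = 38.2 W.

Q ≈ 38.2 W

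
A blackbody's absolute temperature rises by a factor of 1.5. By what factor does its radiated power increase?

factor ≈ 5.06

P ∝ T⁴, so the power scales as (1.5)⁴ = 5.06.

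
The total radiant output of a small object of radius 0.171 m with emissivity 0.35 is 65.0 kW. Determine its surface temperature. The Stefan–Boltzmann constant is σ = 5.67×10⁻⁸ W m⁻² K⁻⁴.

A = 4πr² = 4π × (0.171)² = 0.367 m².
From P = εσAT⁴, T = (P / εσA)^(1/4) = (65000 / (0.35 × 5.67×10⁻⁸ × 0.367))^(1/4).
T = (8.91×10^12)^(1/4) = 1730 K.

T ≈ 1730 K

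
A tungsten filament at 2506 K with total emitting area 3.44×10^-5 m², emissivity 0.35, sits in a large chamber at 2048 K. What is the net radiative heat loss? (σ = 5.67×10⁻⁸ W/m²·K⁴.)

Q = εσA(T⁴ − T_s⁴). T⁴ − T_s⁴ = (2506)⁴ − (2048)⁴ = 3.94×10^13 − 1.76×10^13 = 2.18×10^13 K⁴.
Q = 0.35 × 5.67×10⁻⁸ × 3.44×10^-5 × 2.18×10^13 = 14.9 W.

Q ≈ 14.9 W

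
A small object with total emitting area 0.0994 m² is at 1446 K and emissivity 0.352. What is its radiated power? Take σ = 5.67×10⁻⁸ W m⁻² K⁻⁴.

Stefan–Boltzmann: P = εσAT⁴ = 0.352 × 5.67×10⁻⁸ × 0.0994 × (1446)⁴ = 0.352 × 5.67×10⁻⁸ × 0.0994 × 4.37×10^12.
P = 8670 W.

P ≈ 8670 W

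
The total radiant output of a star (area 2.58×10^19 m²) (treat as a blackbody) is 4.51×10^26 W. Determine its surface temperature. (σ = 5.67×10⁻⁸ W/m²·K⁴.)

From P = σAT⁴, T = (P / σA)^(1/4) = (4.51×10^26 / (5.67×10⁻⁸ × 2.58×10^19))^(1/4).
T = (3.08×10^14)^(1/4) = 4190 K.

T ≈ 4190 K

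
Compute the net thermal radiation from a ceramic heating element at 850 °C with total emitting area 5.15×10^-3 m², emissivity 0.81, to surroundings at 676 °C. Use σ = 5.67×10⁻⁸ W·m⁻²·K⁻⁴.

Convert: 850 °C = 1123 K; 676 °C = 949 K.
Q = εσA(T⁴ − T_s⁴). T⁴ − T_s⁴ = (1123)⁴ − (949)⁴ = 1.59×10^12 − 8.11×10^11 = 7.79×10^11 K⁴.
Q = 0.81 × 5.67×10⁻⁸ × 5.15×10^-3 × 7.79×10^11 = 184 W.

Q ≈ 184 W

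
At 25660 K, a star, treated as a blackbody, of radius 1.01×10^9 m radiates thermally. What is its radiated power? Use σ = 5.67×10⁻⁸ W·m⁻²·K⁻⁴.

A = 4πr² = 4π × (1.01×10^9)² = 1.28×10^19 m².
P = σAT⁴ = 5.67×10⁻⁸ × 1.28×10^19 × (25660)⁴ = 5.67×10⁻⁸ × 1.28×10^19 × 4.34×10^17.
P = 3.15×10^29 W.

P ≈ 3.15×10^29 W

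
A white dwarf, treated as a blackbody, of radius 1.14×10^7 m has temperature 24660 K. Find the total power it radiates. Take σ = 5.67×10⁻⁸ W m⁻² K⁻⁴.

A = 4πr² = 4π × (1.14×10^7)² = 1.63×10^15 m².
P = σAT⁴ = 5.67×10⁻⁸ × 1.63×10^15 × (24660)⁴ = 5.67×10⁻⁸ × 1.63×10^15 × 3.70×10^17.
P = 3.42×10^25 W.

P ≈ 3.42×10^25 W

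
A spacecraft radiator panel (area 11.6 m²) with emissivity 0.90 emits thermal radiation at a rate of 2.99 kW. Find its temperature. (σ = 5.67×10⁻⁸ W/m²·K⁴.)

T ≈ 267 K

From P = εσAT⁴, T = (P / εσA)^(1/4) = (2990 / (0.90 × 5.67×10⁻⁸ × 11.6))^(1/4).
T = (5.05×10^9)^(1/4) = 267 K.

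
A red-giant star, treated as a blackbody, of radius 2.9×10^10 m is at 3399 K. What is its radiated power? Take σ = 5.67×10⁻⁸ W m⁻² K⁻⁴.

P ≈ 8.00×10^28 W

A = 4πr² = 4π × (2.9×10^10)² = 1.06×10^22 m².
P = σAT⁴ = 5.67×10⁻⁸ × 1.06×10^22 × (3399)⁴ = 5.67×10⁻⁸ × 1.06×10^22 × 1.33×10^14.
P = 8.00×10^28 W.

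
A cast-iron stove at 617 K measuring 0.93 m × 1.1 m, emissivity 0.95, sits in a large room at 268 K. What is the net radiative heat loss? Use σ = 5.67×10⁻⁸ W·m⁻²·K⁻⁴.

A = 0.93 × 1.1 = 1.02 m².
Q = εσA(T⁴ − T_s⁴). T⁴ − T_s⁴ = (617)⁴ − (268)⁴ = 1.45×10^11 − 5.16×10^9 = 1.40×10^11 K⁴.
Q = 0.95 × 5.67×10⁻⁸ × 1.02 × 1.40×10^11 = 7700 W.

Q ≈ 7700 W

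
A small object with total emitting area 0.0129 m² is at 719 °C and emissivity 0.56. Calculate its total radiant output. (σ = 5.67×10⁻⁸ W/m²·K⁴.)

719 °C = 992 K.
P = εσAT⁴ = 0.56 × 5.67×10⁻⁸ × 0.0129 × (992)⁴ = 0.56 × 5.67×10⁻⁸ × 0.0129 × 9.68×10^11.
P = 397 W.

P ≈ 397 W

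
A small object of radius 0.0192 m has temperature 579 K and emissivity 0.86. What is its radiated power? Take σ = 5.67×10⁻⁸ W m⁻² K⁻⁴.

A = 4πr² = 4π × (0.0192)² = 4.63×10^-3 m².
Stefan–Boltzmann: P = εσAT⁴ = 0.86 × 5.67×10⁻⁸ × 4.63×10^-3 × (579)⁴ = 0.86 × 5.67×10⁻⁸ × 4.63×10^-3 × 1.12×10^11.
P = 25.4 W.

P ≈ 25.4 W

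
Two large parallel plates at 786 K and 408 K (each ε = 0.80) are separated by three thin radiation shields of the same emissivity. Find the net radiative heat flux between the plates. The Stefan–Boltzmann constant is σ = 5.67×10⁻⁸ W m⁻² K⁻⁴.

q ≈ 3340 W/m²

Each of the 4 gaps contributes resistance (2/ε − 1) = 2/0.80 − 1 = 1.500; total = 6.000.
q = σ(T₁⁴ − T₂⁴) / 6.000 = 5.67×10⁻⁸ × 3.54×10^11 / 6.000 = 3340 W/m².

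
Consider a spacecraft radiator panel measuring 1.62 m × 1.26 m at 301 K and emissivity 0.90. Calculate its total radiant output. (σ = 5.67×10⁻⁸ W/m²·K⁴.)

A = 1.62 × 1.26 = 2.04 m².
P = εσAT⁴ = 0.90 × 5.67×10⁻⁸ × 2.04 × (301)⁴ = 0.90 × 5.67×10⁻⁸ × 2.04 × 8.21×10^9.
P = 855 W.

P ≈ 855 W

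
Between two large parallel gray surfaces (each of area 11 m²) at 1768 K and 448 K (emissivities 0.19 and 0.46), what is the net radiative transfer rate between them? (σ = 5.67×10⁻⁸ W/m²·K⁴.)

For two large parallel gray plates, q = σ(T₁⁴ − T₂⁴) / (1/ε₁ + 1/ε₂ − 1).
1/ε₁ + 1/ε₂ − 1 = 1/0.19 + 1/0.46 − 1 = 6.437.
T₁⁴ − T₂⁴ = 9.77×10^12 − 4.03×10^10 = 9.73×10^12 K⁴.
q = 5.67×10⁻⁸ × 9.73×10^12 / 6.437 = 85700 W/m².
Q = q·A = 85700 × 11 = 9.43×10^5 W.

Q ≈ 9.43×10^5 W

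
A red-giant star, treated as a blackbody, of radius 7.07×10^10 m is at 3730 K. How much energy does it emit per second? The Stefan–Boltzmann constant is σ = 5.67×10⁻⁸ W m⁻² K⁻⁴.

A = 4πr² = 4π × (7.07×10^10)² = 6.28×10^22 m².
P = σAT⁴ = 5.67×10⁻⁸ × 6.28×10^22 × (3730)⁴ = 5.67×10⁻⁸ × 6.28×10^22 × 1.94×10^14.
P = 6.89×10^29 W.

P ≈ 6.89×10^29 W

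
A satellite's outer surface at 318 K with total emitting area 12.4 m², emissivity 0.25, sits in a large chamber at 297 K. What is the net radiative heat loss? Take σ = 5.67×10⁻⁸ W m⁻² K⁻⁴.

Q = εσA(T⁴ − T_s⁴). T⁴ − T_s⁴ = (318)⁴ − (297)⁴ = 1.02×10^10 − 7.78×10^9 = 2.45×10^9 K⁴.
Q = 0.25 × 5.67×10⁻⁸ × 12.4 × 2.45×10^9 = 430 W.

Q ≈ 430 W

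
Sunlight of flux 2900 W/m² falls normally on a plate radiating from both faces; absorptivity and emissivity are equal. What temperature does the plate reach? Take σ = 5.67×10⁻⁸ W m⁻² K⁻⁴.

Absorbed flux αS = emitted flux 2εσT⁴ per unit area; with α = ε this gives T = (S/2σ)^(1/4).
T = (2900 / (2 × 5.67×10⁻⁸))^(1/4) = (2.56×10^10)^(1/4).
T = 400 K.

T ≈ 400 K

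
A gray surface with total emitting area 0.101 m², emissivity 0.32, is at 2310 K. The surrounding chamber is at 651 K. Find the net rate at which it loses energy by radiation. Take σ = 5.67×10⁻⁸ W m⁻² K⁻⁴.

Q ≈ 51900 W

Q = εσA(T⁴ − T_s⁴). T⁴ − T_s⁴ = (2310)⁴ − (651)⁴ = 2.85×10^13 − 1.80×10^11 = 2.83×10^13 K⁴.
Q = 0.32 × 5.67×10⁻⁸ × 0.101 × 2.83×10^13 = 51900 W.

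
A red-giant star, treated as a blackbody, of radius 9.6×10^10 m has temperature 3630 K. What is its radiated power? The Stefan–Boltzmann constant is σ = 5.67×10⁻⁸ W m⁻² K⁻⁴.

P ≈ 1.14×10^30 W

A = 4πr² = 4π × (9.6×10^10)² = 1.16×10^23 m².
P = σAT⁴ = 5.67×10⁻⁸ × 1.16×10^23 × (3630)⁴ = 5.67×10⁻⁸ × 1.16×10^23 × 1.74×10^14.
P = 1.14×10^30 W.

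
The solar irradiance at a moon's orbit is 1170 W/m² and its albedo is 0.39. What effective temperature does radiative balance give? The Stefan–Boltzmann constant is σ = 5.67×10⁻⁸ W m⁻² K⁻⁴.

T ≈ 237 K

Power absorbed = (1−a)S·πR²; power emitted = 4πR²σT⁴. Equating and cancelling πR²:
T = ((1−a)S / 4σ)^(1/4) = (714 / (4 × 5.67×10⁻⁸))^(1/4) = (3.15×10^9)^(1/4).
T = 237 K.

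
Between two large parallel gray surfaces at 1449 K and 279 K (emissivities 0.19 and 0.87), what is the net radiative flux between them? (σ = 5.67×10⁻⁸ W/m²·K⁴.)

For two large parallel gray plates, q = σ(T₁⁴ − T₂⁴) / (1/ε₁ + 1/ε₂ − 1).
1/ε₁ + 1/ε₂ − 1 = 1/0.19 + 1/0.87 − 1 = 5.413.
T₁⁴ − T₂⁴ = 4.41×10^12 − 6.06×10^9 = 4.40×10^12 K⁴.
q = 5.67×10⁻⁸ × 4.40×10^12 / 5.413 = 46100 W/m².

q ≈ 46100 W/m²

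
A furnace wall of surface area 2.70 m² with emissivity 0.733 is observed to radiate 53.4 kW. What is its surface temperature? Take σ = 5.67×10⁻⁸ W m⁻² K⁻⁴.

T ≈ 831 K

From P = εσAT⁴, T = (P / εσA)^(1/4) = (53400 / (0.733 × 5.67×10⁻⁸ × 2.70))^(1/4).
T = (4.76×10^11)^(1/4) = 831 K.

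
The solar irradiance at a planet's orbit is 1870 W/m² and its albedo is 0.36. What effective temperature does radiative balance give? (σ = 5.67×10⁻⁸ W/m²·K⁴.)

T ≈ 270 K

Power absorbed = (1−a)S·πR²; power emitted = 4πR²σT⁴. Equating and cancelling πR²:
T = ((1−a)S / 4σ)^(1/4) = (1200 / (4 × 5.67×10⁻⁸))^(1/4) = (5.28×10^9)^(1/4).
T = 270 K.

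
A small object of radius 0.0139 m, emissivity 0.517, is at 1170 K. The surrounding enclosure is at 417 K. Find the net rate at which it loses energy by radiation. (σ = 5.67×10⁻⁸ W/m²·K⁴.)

A = 4πr² = 4π × (0.0139)² = 2.43×10^-3 m².
Q = εσA(T⁴ − T_s⁴). T⁴ − T_s⁴ = (1170)⁴ − (417)⁴ = 1.87×10^12 − 3.02×10^10 = 1.84×10^12 K⁴.
Q = 0.517 × 5.67×10⁻⁸ × 2.43×10^-3 × 1.84×10^12 = 131 W.

Q ≈ 131 W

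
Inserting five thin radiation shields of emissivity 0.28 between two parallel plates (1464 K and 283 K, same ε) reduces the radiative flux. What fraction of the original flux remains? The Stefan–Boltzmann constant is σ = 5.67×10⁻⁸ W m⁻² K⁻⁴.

ratio ≈ 0.167

With N identical shields there are N+1 = 6 gaps in series, each with the same radiative resistance, so the flux falls to 1/(N+1) of its unshielded value.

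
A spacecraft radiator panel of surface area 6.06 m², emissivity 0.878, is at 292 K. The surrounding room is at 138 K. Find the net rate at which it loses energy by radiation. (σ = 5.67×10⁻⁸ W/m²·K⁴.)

Q = εσA(T⁴ − T_s⁴). T⁴ − T_s⁴ = (292)⁴ − (138)⁴ = 7.27×10^9 − 3.63×10^8 = 6.91×10^9 K⁴.
Q = 0.878 × 5.67×10⁻⁸ × 6.06 × 6.91×10^9 = 2080 W.

Q ≈ 2080 W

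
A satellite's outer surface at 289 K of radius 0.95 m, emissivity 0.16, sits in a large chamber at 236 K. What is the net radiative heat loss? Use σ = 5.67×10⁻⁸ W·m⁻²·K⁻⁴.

Q ≈ 399 W

A = 4πr² = 4π × (0.95)² = 11.3 m².
Q = εσA(T⁴ − T_s⁴). T⁴ − T_s⁴ = (289)⁴ − (236)⁴ = 6.98×10^9 − 3.10×10^9 = 3.87×10^9 K⁴.
Q = 0.16 × 5.67×10⁻⁸ × 11.3 × 3.87×10^9 = 399 W.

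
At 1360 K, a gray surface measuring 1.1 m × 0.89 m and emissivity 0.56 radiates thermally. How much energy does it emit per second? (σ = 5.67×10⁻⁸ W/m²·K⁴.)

P ≈ 1.06×10^5 W

A = 1.1 × 0.89 = 0.979 m².
P = εσAT⁴ = 0.56 × 5.67×10⁻⁸ × 0.979 × (1360)⁴ = 0.56 × 5.67×10⁻⁸ × 0.979 × 3.42×10^12.
P = 1.06×10^5 W.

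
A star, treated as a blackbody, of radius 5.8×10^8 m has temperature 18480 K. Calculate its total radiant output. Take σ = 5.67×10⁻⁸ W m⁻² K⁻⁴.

A = 4πr² = 4π × (5.8×10^8)² = 4.23×10^18 m².
P = σAT⁴ = 5.67×10⁻⁸ × 4.23×10^18 × (18480)⁴ = 5.67×10⁻⁸ × 4.23×10^18 × 1.17×10^17.
P = 2.80×10^28 W.

P ≈ 2.80×10^28 W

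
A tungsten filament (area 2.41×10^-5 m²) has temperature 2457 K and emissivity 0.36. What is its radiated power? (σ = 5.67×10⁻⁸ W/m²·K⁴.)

P = εσAT⁴ = 0.36 × 5.67×10⁻⁸ × 2.41×10^-5 × (2457)⁴ = 0.36 × 5.67×10⁻⁸ × 2.41×10^-5 × 3.64×10^13.
P = 17.9 W.

P ≈ 17.9 W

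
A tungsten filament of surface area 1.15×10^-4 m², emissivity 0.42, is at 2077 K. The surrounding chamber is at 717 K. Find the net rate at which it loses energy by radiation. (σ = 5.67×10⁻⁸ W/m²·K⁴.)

Q ≈ 50.2 W

Q = εσA(T⁴ − T_s⁴). T⁴ − T_s⁴ = (2077)⁴ − (717)⁴ = 1.86×10^13 − 2.64×10^11 = 1.83×10^13 K⁴.
Q = 0.42 × 5.67×10⁻⁸ × 1.15×10^-4 × 1.83×10^13 = 50.2 W.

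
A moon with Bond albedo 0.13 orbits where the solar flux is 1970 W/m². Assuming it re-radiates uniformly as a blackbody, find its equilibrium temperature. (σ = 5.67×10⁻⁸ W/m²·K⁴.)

Power absorbed = (1−a)S·πR²; power emitted = 4πR²σT⁴. Equating and cancelling πR²:
T = ((1−a)S / 4σ)^(1/4) = (1710 / (4 × 5.67×10⁻⁸))^(1/4) = (7.56×10^9)^(1/4).
T = 295 K.

T ≈ 295 K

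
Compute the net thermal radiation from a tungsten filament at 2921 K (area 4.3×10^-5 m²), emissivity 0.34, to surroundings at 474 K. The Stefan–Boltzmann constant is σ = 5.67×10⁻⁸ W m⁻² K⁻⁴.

Q = εσA(T⁴ − T_s⁴). T⁴ − T_s⁴ = (2921)⁴ − (474)⁴ = 7.28×10^13 − 5.05×10^10 = 7.27×10^13 K⁴.
Q = 0.34 × 5.67×10⁻⁸ × 4.30×10^-5 × 7.27×10^13 = 60.3 W.

Q ≈ 60.3 W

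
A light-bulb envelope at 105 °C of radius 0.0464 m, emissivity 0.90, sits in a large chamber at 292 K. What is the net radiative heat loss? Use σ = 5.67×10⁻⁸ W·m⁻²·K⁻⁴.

Q ≈ 18.1 W

A = 4πr² = 4π × (0.0464)² = 0.0271 m².
Convert: 105 °C = 378 K.
Q = εσA(T⁴ − T_s⁴). T⁴ − T_s⁴ = (378)⁴ − (292)⁴ = 2.04×10^10 − 7.27×10^9 = 1.31×10^10 K⁴.
Q = 0.90 × 5.67×10⁻⁸ × 0.0271 × 1.31×10^10 = 18.1 W.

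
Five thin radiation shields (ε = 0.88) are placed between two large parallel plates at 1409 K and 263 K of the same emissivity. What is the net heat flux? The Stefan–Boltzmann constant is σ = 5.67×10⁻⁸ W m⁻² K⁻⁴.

q ≈ 29200 W/m²

Each of the 6 gaps contributes resistance (2/ε − 1) = 2/0.88 − 1 = 1.273; total = 7.636.
q = σ(T₁⁴ − T₂⁴) / 7.636 = 5.67×10⁻⁸ × 3.94×10^12 / 7.636 = 29200 W/m².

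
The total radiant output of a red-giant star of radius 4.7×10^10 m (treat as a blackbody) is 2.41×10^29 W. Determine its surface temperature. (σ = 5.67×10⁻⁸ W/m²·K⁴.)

T ≈ 3520 K

A = 4πr² = 4π × (4.7×10^10)² = 2.78×10^22 m².
From P = σAT⁴, T = (P / σA)^(1/4) = (2.41×10^29 / (5.67×10⁻⁸ × 2.78×10^22))^(1/4).
T = (1.53×10^14)^(1/4) = 3520 K.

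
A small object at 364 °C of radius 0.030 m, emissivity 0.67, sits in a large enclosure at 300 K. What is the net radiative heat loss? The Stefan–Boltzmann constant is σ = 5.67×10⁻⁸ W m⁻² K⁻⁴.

A = 4πr² = 4π × (0.030)² = 0.0113 m².
Convert: 364 °C = 637 K.
Q = εσA(T⁴ − T_s⁴). T⁴ − T_s⁴ = (637)⁴ − (300)⁴ = 1.65×10^11 − 8.10×10^9 = 1.57×10^11 K⁴.
Q = 0.67 × 5.67×10⁻⁸ × 0.0113 × 1.57×10^11 = 67.3 W.

Q ≈ 67.3 W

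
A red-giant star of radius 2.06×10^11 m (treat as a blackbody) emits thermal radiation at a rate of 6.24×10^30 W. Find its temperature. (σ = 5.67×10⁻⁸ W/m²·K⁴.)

A = 4πr² = 4π × (2.06×10^11)² = 5.33×10^23 m².
From P = σAT⁴, T = (P / σA)^(1/4) = (6.24×10^30 / (5.67×10⁻⁸ × 5.33×10^23))^(1/4).
T = (2.06×10^14)^(1/4) = 3790 K.

T ≈ 3790 K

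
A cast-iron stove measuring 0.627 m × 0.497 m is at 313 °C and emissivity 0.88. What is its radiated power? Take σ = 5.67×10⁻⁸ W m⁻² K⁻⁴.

A = 0.627 × 0.497 = 0.312 m².
313 °C = 586 K.
P = εσAT⁴ = 0.88 × 5.67×10⁻⁸ × 0.312 × (586)⁴ = 0.88 × 5.67×10⁻⁸ × 0.312 × 1.18×10^11.
P = 1830 W.

P ≈ 1830 W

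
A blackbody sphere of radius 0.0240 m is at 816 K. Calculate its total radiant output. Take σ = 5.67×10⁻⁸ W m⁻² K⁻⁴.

P ≈ 182 W

A = 4πr² = 4π × (0.0240)² = 7.24×10^-3 m².
P = σAT⁴ = 5.67×10⁻⁸ × 7.24×10^-3 × (816)⁴ = 5.67×10⁻⁸ × 7.24×10^-3 × 4.43×10^11.
P = 182 W.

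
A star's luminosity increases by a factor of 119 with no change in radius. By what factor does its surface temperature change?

factor ≈ 3.30

P ∝ T⁴ ⇒ T ∝ P^(1/4), so T scales by (119)^(1/4) = 3.30.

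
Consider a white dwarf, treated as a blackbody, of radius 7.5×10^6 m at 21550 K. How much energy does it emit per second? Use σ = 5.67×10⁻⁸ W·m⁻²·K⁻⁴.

P ≈ 8.64×10^24 W

A = 4πr² = 4π × (7.5×10^6)² = 7.07×10^14 m².
P = σAT⁴ = 5.67×10⁻⁸ × 7.07×10^14 × (21550)⁴ = 5.67×10⁻⁸ × 7.07×10^14 × 2.16×10^17.
P = 8.64×10^24 W.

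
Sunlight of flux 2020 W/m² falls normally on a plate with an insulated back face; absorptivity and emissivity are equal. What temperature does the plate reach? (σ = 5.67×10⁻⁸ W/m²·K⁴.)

Absorbed flux αS = emitted flux εσT⁴ (one radiating face); with α = ε, T = (S/σ)^(1/4).
T = (2020 / 5.67×10⁻⁸)^(1/4) = (3.56×10^10)^(1/4).
T = 434 K.

T ≈ 434 K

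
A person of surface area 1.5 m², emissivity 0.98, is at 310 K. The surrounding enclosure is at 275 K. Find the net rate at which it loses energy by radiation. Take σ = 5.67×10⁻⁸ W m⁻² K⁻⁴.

Q = εσA(T⁴ − T_s⁴). T⁴ − T_s⁴ = (310)⁴ − (275)⁴ = 9.24×10^9 − 5.72×10^9 = 3.52×10^9 K⁴.
Q = 0.98 × 5.67×10⁻⁸ × 1.50 × 3.52×10^9 = 293 W.

Q ≈ 293 W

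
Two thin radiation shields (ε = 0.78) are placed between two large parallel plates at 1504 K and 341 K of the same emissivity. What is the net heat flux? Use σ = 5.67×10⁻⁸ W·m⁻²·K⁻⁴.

q ≈ 61700 W/m²

Each of the 3 gaps contributes resistance (2/ε − 1) = 2/0.78 − 1 = 1.564; total = 4.692.
q = σ(T₁⁴ − T₂⁴) / 4.692 = 5.67×10⁻⁸ × 5.10×10^12 / 4.692 = 61700 W/m².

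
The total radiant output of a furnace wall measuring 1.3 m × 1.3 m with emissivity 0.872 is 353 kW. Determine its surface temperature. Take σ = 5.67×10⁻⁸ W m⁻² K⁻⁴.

A = 1.3 × 1.3 = 1.69 m².
From P = εσAT⁴, T = (P / εσA)^(1/4) = (3.53×10^5 / (0.872 × 5.67×10⁻⁸ × 1.69))^(1/4).
T = (4.22×10^12)^(1/4) = 1430 K.

T ≈ 1430 K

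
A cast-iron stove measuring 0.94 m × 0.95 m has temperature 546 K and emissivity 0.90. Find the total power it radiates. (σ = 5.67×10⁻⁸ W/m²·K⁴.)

P ≈ 4050 W

A = 0.94 × 0.95 = 0.893 m².
P = εσAT⁴ = 0.90 × 5.67×10⁻⁸ × 0.893 × (546)⁴ = 0.90 × 5.67×10⁻⁸ × 0.893 × 8.89×10^10.
P = 4050 W.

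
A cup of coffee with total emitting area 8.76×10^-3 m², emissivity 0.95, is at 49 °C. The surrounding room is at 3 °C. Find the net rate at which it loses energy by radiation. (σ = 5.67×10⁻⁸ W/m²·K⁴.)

Convert: 49 °C = 322 K; 3 °C = 276 K.
Q = εσA(T⁴ − T_s⁴). T⁴ − T_s⁴ = (322)⁴ − (276)⁴ = 1.08×10^10 − 5.80×10^9 = 4.95×10^9 K⁴.
Q = 0.95 × 5.67×10⁻⁸ × 8.76×10^-3 × 4.95×10^9 = 2.33 W.

Q ≈ 2.33 W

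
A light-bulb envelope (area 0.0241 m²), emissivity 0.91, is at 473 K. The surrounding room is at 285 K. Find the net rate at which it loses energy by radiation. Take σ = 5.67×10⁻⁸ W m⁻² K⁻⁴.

Q ≈ 54.0 W

Q = εσA(T⁴ − T_s⁴). T⁴ − T_s⁴ = (473)⁴ − (285)⁴ = 5.01×10^10 − 6.60×10^9 = 4.35×10^10 K⁴.
Q = 0.91 × 5.67×10⁻⁸ × 0.0241 × 4.35×10^10 = 54.0 W.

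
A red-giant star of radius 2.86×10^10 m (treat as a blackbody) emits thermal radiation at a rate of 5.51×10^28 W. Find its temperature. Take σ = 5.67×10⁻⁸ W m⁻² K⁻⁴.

A = 4πr² = 4π × (2.86×10^10)² = 1.03×10^22 m².
From P = σAT⁴, T = (P / σA)^(1/4) = (5.51×10^28 / (5.67×10⁻⁸ × 1.03×10^22))^(1/4).
T = (9.45×10^13)^(1/4) = 3120 K.

T ≈ 3120 K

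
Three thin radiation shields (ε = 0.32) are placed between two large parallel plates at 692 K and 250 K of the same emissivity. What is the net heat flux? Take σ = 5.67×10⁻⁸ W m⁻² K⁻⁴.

q ≈ 609 W/m²

Each of the 4 gaps contributes resistance (2/ε − 1) = 2/0.32 − 1 = 5.250; total = 21.00.
q = σ(T₁⁴ − T₂⁴) / 21.00 = 5.67×10⁻⁸ × 2.25×10^11 / 21.00 = 609 W/m².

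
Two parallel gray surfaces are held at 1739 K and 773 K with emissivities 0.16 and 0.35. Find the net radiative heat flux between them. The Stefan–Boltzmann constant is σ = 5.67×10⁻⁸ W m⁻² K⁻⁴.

q ≈ 61500 W/m²

For two large parallel gray plates, q = σ(T₁⁴ − T₂⁴) / (1/ε₁ + 1/ε₂ − 1).
1/ε₁ + 1/ε₂ − 1 = 1/0.16 + 1/0.35 − 1 = 8.107.
T₁⁴ − T₂⁴ = 9.15×10^12 − 3.57×10^11 = 8.79×10^12 K⁴.
q = 5.67×10⁻⁸ × 8.79×10^12 / 8.107 = 61500 W/m².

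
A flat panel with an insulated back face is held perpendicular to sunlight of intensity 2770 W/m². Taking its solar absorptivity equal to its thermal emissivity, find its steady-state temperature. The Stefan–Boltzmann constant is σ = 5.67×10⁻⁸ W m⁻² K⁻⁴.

T ≈ 470 K

Absorbed flux αS = emitted flux εσT⁴ (one radiating face); with α = ε, T = (S/σ)^(1/4).
T = (2770 / 5.67×10⁻⁸)^(1/4) = (4.89×10^10)^(1/4).
T = 470 K.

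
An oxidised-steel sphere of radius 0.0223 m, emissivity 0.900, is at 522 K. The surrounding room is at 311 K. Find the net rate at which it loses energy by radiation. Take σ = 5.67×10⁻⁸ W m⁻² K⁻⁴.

Q ≈ 20.7 W

A = 4πr² = 4π × (0.0223)² = 6.25×10^-3 m².
Q = εσA(T⁴ − T_s⁴). T⁴ − T_s⁴ = (522)⁴ − (311)⁴ = 7.42×10^10 − 9.35×10^9 = 6.49×10^10 K⁴.
Q = 0.900 × 5.67×10⁻⁸ × 6.25×10^-3 × 6.49×10^10 = 20.7 W.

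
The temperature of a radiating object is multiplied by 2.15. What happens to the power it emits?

factor ≈ 21.4

P ∝ T⁴, so the power scales as (2.15)⁴ = 21.4.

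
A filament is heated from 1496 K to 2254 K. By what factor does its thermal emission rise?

ratio ≈ 5.15

P ∝ T⁴, so the ratio is (2254/1496)⁴ = (1.507)⁴ = 5.15.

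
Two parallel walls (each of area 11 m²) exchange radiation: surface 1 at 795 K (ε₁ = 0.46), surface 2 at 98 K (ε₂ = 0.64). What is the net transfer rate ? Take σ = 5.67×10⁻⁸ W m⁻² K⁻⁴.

For two large parallel gray plates, q = σ(T₁⁴ − T₂⁴) / (1/ε₁ + 1/ε₂ − 1).
1/ε₁ + 1/ε₂ − 1 = 1/0.46 + 1/0.64 − 1 = 2.736.
T₁⁴ − T₂⁴ = 3.99×10^11 − 9.22×10^7 = 3.99×10^11 K⁴.
q = 5.67×10⁻⁸ × 3.99×10^11 / 2.736 = 8280 W/m².
Q = q·A = 8280 × 11 = 91000 W.

Q ≈ 91000 W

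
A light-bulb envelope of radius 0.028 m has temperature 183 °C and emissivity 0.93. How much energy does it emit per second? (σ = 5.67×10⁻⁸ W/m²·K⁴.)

P ≈ 22.5 W

A = 4πr² = 4π × (0.028)² = 9.85×10^-3 m².
183 °C = 456 K.
P = εσAT⁴ = 0.93 × 5.67×10⁻⁸ × 9.85×10^-3 × (456)⁴ = 0.93 × 5.67×10⁻⁸ × 9.85×10^-3 × 4.32×10^10.
P = 22.5 W.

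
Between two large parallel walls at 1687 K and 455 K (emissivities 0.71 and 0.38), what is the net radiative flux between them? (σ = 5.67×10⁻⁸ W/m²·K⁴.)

For two large parallel gray plates, q = σ(T₁⁴ − T₂⁴) / (1/ε₁ + 1/ε₂ − 1).
1/ε₁ + 1/ε₂ − 1 = 1/0.71 + 1/0.38 − 1 = 3.040.
T₁⁴ − T₂⁴ = 8.10×10^12 − 4.29×10^10 = 8.06×10^12 K⁴.
q = 5.67×10⁻⁸ × 8.06×10^12 / 3.040 = 1.50×10^5 W/m².

q ≈ 1.50×10^5 W/m²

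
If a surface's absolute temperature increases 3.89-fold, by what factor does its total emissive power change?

factor ≈ 229

P ∝ T⁴, so the power scales as (3.89)⁴ = 229.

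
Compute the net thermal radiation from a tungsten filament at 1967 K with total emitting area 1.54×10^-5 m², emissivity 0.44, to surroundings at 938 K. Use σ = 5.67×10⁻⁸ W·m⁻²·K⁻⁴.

Q ≈ 5.45 W

Q = εσA(T⁴ − T_s⁴). T⁴ − T_s⁴ = (1967)⁴ − (938)⁴ = 1.50×10^13 − 7.74×10^11 = 1.42×10^13 K⁴.
Q = 0.44 × 5.67×10⁻⁸ × 1.54×10^-5 × 1.42×10^13 = 5.45 W.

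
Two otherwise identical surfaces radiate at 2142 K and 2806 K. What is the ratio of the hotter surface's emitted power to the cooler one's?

ratio ≈ 2.94

P ∝ T⁴, so the ratio is (2806/2142)⁴ = (1.310)⁴ = 2.94.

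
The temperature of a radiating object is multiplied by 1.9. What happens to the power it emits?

P ∝ T⁴, so the power scales as (1.9)⁴ = 13.0.

factor ≈ 13.0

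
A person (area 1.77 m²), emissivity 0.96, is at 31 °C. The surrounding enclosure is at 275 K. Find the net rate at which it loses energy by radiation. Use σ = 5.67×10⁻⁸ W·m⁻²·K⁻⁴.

Q ≈ 272 W

Convert: 31 °C = 304 K.
Q = εσA(T⁴ − T_s⁴). T⁴ − T_s⁴ = (304)⁴ − (275)⁴ = 8.54×10^9 − 5.72×10^9 = 2.82×10^9 K⁴.
Q = 0.96 × 5.67×10⁻⁸ × 1.77 × 2.82×10^9 = 272 W.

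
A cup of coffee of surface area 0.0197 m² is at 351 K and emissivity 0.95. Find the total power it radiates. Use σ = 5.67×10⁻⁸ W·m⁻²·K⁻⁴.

P ≈ 16.1 W

Stefan–Boltzmann: P = εσAT⁴ = 0.95 × 5.67×10⁻⁸ × 0.0197 × (351)⁴ = 0.95 × 5.67×10⁻⁸ × 0.0197 × 1.52×10^10.
P = 16.1 W.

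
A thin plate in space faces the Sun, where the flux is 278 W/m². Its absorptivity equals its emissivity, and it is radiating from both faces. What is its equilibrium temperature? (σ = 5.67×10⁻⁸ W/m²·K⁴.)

Absorbed flux αS = emitted flux 2εσT⁴ per unit area; with α = ε this gives T = (S/2σ)^(1/4).
T = (278 / (2 × 5.67×10⁻⁸))^(1/4) = (2.45×10^9)^(1/4).
T = 223 K.

T ≈ 223 K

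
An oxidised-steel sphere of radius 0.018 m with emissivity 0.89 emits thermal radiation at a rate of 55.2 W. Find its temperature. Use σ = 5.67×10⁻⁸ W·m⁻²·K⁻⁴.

T ≈ 720 K

A = 4πr² = 4π × (0.018)² = 4.07×10^-3 m².
From P = εσAT⁴, T = (P / εσA)^(1/4) = (55.2 / (0.89 × 5.67×10⁻⁸ × 4.07×10^-3))^(1/4).
T = (2.69×10^11)^(1/4) = 720 K.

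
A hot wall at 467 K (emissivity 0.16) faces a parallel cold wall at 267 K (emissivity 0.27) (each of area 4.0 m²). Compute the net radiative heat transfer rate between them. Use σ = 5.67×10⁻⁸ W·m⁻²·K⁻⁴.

Q ≈ 1080 W

For two large parallel gray plates, q = σ(T₁⁴ − T₂⁴) / (1/ε₁ + 1/ε₂ − 1).
1/ε₁ + 1/ε₂ − 1 = 1/0.16 + 1/0.27 − 1 = 8.954.
T₁⁴ − T₂⁴ = 4.76×10^10 − 5.08×10^9 = 4.25×10^10 K⁴.
q = 5.67×10⁻⁸ × 4.25×10^10 / 8.954 = 269 W/m².
Q = q·A = 269 × 4.0 = 1080 W.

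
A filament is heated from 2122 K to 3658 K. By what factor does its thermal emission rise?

ratio ≈ 8.83

P ∝ T⁴, so the ratio is (3658/2122)⁴ = (1.724)⁴ = 8.83.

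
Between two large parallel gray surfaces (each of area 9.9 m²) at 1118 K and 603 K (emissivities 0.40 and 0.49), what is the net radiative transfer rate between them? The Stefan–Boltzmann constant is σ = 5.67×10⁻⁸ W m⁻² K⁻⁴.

For two large parallel gray plates, q = σ(T₁⁴ − T₂⁴) / (1/ε₁ + 1/ε₂ − 1).
1/ε₁ + 1/ε₂ − 1 = 1/0.40 + 1/0.49 − 1 = 3.541.
T₁⁴ − T₂⁴ = 1.56×10^12 − 1.32×10^11 = 1.43×10^12 K⁴.
q = 5.67×10⁻⁸ × 1.43×10^12 / 3.541 = 22900 W/m².
Q = q·A = 22900 × 9.9 = 2.27×10^5 W.

Q ≈ 2.27×10^5 W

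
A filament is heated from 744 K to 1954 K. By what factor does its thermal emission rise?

ratio ≈ 47.6

P ∝ T⁴, so the ratio is (1954/744)⁴ = (2.626)⁴ = 47.6.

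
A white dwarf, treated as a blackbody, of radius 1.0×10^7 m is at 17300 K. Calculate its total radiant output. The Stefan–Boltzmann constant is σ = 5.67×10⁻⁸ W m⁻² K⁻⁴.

P ≈ 6.38×10^24 W

A = 4πr² = 4π × (1.0×10^7)² = 1.26×10^15 m².
P = σAT⁴ = 5.67×10⁻⁸ × 1.26×10^15 × (17300)⁴ = 5.67×10⁻⁸ × 1.26×10^15 × 8.96×10^16.
P = 6.38×10^24 W.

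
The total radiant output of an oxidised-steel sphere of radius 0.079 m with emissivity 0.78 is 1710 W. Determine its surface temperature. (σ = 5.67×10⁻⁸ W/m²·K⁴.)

A = 4πr² = 4π × (0.079)² = 0.0784 m².
From P = εσAT⁴, T = (P / εσA)^(1/4) = (1710 / (0.78 × 5.67×10⁻⁸ × 0.0784))^(1/4).
T = (4.93×10^11)^(1/4) = 838 K.

T ≈ 838 K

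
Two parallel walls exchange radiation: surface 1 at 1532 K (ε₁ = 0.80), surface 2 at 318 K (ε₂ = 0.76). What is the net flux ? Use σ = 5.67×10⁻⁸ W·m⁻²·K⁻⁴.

q ≈ 1.99×10^5 W/m²

For two large parallel gray plates, q = σ(T₁⁴ − T₂⁴) / (1/ε₁ + 1/ε₂ − 1).
1/ε₁ + 1/ε₂ − 1 = 1/0.80 + 1/0.76 − 1 = 1.566.
T₁⁴ − T₂⁴ = 5.51×10^12 − 1.02×10^10 = 5.50×10^12 K⁴.
q = 5.67×10⁻⁸ × 5.50×10^12 / 1.566 = 1.99×10^5 W/m².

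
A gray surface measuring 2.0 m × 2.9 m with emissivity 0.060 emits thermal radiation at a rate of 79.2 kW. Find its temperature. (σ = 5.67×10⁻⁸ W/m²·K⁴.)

A = 2.0 × 2.9 = 5.80 m².
From P = εσAT⁴, T = (P / εσA)^(1/4) = (79200 / (0.060 × 5.67×10⁻⁸ × 5.80))^(1/4).
T = (4.01×10^12)^(1/4) = 1420 K.

T ≈ 1420 K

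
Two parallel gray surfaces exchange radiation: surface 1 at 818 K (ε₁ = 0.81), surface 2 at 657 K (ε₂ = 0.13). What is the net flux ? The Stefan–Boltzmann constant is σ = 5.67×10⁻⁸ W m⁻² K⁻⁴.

For two large parallel gray plates, q = σ(T₁⁴ − T₂⁴) / (1/ε₁ + 1/ε₂ − 1).
1/ε₁ + 1/ε₂ − 1 = 1/0.81 + 1/0.13 − 1 = 7.927.
T₁⁴ − T₂⁴ = 4.48×10^11 − 1.86×10^11 = 2.61×10^11 K⁴.
q = 5.67×10⁻⁸ × 2.61×10^11 / 7.927 = 1870 W/m².

q ≈ 1870 W/m²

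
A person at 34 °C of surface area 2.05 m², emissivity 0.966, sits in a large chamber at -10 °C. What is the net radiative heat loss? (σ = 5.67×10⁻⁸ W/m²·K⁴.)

Q ≈ 460 W

Convert: 34 °C = 307 K; -10 °C = 263 K.
Q = εσA(T⁴ − T_s⁴). T⁴ − T_s⁴ = (307)⁴ − (263)⁴ = 8.88×10^9 − 4.78×10^9 = 4.10×10^9 K⁴.
Q = 0.966 × 5.67×10⁻⁸ × 2.05 × 4.10×10^9 = 460 W.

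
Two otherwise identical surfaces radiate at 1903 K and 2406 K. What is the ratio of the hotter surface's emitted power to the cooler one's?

P ∝ T⁴, so the ratio is (2406/1903)⁴ = (1.264)⁴ = 2.56.

ratio ≈ 2.56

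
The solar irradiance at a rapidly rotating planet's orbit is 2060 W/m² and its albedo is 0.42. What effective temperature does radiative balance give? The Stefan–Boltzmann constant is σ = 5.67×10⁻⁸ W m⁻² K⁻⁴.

Power absorbed = (1−a)S·πR²; power emitted = 4πR²σT⁴. Equating and cancelling πR²:
T = ((1−a)S / 4σ)^(1/4) = (1190 / (4 × 5.67×10⁻⁸))^(1/4) = (5.27×10^9)^(1/4).
T = 269 K.

T ≈ 269 K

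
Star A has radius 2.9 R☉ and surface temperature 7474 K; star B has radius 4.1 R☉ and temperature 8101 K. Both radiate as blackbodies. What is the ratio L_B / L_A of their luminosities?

L_B/L_A ≈ 2.76

L = 4πR²σT⁴ ∝ R²T⁴, so L_B/L_A = (4.1/2.9)² × (8101/7474)⁴ = 2.00 × 1.38 = 2.76.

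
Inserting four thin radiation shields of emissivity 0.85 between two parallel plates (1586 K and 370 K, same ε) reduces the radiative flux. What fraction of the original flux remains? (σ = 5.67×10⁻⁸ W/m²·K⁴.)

With N identical shields there are N+1 = 5 gaps in series, each with the same radiative resistance, so the flux falls to 1/(N+1) of its unshielded value.

ratio ≈ 0.200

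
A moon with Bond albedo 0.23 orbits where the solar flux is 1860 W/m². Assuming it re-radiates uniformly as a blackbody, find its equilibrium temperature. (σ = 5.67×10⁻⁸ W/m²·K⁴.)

Power absorbed = (1−a)S·πR²; power emitted = 4πR²σT⁴. Equating and cancelling πR²:
T = ((1−a)S / 4σ)^(1/4) = (1430 / (4 × 5.67×10⁻⁸))^(1/4) = (6.31×10^9)^(1/4).
T = 282 K.

T ≈ 282 K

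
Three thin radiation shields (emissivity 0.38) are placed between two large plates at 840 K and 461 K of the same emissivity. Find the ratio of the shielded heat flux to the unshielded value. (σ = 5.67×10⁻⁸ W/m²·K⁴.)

With N identical shields there are N+1 = 4 gaps in series, each with the same radiative resistance, so the flux falls to 1/(N+1) of its unshielded value.

ratio ≈ 0.250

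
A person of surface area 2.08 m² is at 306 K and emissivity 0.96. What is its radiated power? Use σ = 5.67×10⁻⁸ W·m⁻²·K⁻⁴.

P ≈ 993 W

P = εσAT⁴ = 0.96 × 5.67×10⁻⁸ × 2.08 × (306)⁴ = 0.96 × 5.67×10⁻⁸ × 2.08 × 8.77×10^9.
P = 993 W.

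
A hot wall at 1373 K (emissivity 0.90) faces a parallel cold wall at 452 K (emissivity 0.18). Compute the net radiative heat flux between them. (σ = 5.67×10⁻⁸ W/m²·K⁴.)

For two large parallel gray plates, q = σ(T₁⁴ − T₂⁴) / (1/ε₁ + 1/ε₂ − 1).
1/ε₁ + 1/ε₂ − 1 = 1/0.90 + 1/0.18 − 1 = 5.667.
T₁⁴ − T₂⁴ = 3.55×10^12 − 4.17×10^10 = 3.51×10^12 K⁴.
q = 5.67×10⁻⁸ × 3.51×10^12 / 5.667 = 35100 W/m².

q ≈ 35100 W/m²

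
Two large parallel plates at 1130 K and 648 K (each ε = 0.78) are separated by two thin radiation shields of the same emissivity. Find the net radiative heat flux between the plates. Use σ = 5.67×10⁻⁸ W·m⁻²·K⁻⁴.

Each of the 3 gaps contributes resistance (2/ε − 1) = 2/0.78 − 1 = 1.564; total = 4.692.
q = σ(T₁⁴ − T₂⁴) / 4.692 = 5.67×10⁻⁸ × 1.45×10^12 / 4.692 = 17600 W/m².

q ≈ 17600 W/m²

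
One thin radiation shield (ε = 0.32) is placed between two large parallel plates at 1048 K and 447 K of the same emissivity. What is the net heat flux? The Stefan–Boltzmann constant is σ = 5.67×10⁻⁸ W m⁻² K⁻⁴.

q ≈ 6300 W/m²

Each of the 2 gaps contributes resistance (2/ε − 1) = 2/0.32 − 1 = 5.250; total = 10.50.
q = σ(T₁⁴ − T₂⁴) / 10.50 = 5.67×10⁻⁸ × 1.17×10^12 / 10.50 = 6300 W/m².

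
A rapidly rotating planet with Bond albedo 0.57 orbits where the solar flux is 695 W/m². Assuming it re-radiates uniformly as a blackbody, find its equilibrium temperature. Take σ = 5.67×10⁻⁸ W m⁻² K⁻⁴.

Power absorbed = (1−a)S·πR²; power emitted = 4πR²σT⁴. Equating and cancelling πR²:
T = ((1−a)S / 4σ)^(1/4) = (299 / (4 × 5.67×10⁻⁸))^(1/4) = (1.32×10^9)^(1/4).
T = 191 K.

T ≈ 191 K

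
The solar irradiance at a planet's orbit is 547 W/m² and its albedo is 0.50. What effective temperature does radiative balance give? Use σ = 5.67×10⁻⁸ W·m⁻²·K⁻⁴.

T ≈ 186 K

Power absorbed = (1−a)S·πR²; power emitted = 4πR²σT⁴. Equating and cancelling πR²:
T = ((1−a)S / 4σ)^(1/4) = (274 / (4 × 5.67×10⁻⁸))^(1/4) = (1.21×10^9)^(1/4).
T = 186 K.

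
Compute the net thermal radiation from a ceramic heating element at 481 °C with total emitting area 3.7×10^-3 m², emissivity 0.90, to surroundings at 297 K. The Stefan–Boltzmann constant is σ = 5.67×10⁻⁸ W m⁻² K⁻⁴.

Convert: 481 °C = 754 K.
Q = εσA(T⁴ − T_s⁴). T⁴ − T_s⁴ = (754)⁴ − (297)⁴ = 3.23×10^11 − 7.78×10^9 = 3.15×10^11 K⁴.
Q = 0.90 × 5.67×10⁻⁸ × 3.70×10^-3 × 3.15×10^11 = 59.6 W.

Q ≈ 59.6 W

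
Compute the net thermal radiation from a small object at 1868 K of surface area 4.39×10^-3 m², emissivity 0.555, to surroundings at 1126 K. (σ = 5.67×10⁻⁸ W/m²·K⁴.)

Q ≈ 1460 W

Q = εσA(T⁴ − T_s⁴). T⁴ − T_s⁴ = (1868)⁴ − (1126)⁴ = 1.22×10^13 − 1.61×10^12 = 1.06×10^13 K⁴.
Q = 0.555 × 5.67×10⁻⁸ × 4.39×10^-3 × 1.06×10^13 = 1460 W.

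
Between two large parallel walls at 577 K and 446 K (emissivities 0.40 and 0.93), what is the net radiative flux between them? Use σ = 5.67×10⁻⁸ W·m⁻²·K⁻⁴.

q ≈ 1570 W/m²

For two large parallel gray plates, q = σ(T₁⁴ − T₂⁴) / (1/ε₁ + 1/ε₂ − 1).
1/ε₁ + 1/ε₂ − 1 = 1/0.40 + 1/0.93 − 1 = 2.575.
T₁⁴ − T₂⁴ = 1.11×10^11 − 3.96×10^10 = 7.13×10^10 K⁴.
q = 5.67×10⁻⁸ × 7.13×10^10 / 2.575 = 1570 W/m².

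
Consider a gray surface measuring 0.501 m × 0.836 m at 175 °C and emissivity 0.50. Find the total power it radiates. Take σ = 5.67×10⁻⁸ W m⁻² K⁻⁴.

P ≈ 478 W

A = 0.501 × 0.836 = 0.419 m².
175 °C = 448 K.
Stefan–Boltzmann: P = εσAT⁴ = 0.50 × 5.67×10⁻⁸ × 0.419 × (448)⁴ = 0.50 × 5.67×10⁻⁸ × 0.419 × 4.03×10^10.
P = 478 W.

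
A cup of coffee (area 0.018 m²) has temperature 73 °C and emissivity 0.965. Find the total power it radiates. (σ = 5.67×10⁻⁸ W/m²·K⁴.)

73 °C = 346 K.
P = εσAT⁴ = 0.965 × 5.67×10⁻⁸ × 0.0180 × (346)⁴ = 0.965 × 5.67×10⁻⁸ × 0.0180 × 1.43×10^10.
P = 14.1 W.

P ≈ 14.1 W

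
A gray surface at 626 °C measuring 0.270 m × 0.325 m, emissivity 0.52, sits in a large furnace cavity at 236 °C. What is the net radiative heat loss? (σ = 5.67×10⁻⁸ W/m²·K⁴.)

A = 0.270 × 0.325 = 0.0878 m².
Convert: 626 °C = 899 K; 236 °C = 509 K.
Q = εσA(T⁴ − T_s⁴). T⁴ − T_s⁴ = (899)⁴ − (509)⁴ = 6.53×10^11 − 6.71×10^10 = 5.86×10^11 K⁴.
Q = 0.52 × 5.67×10⁻⁸ × 0.0878 × 5.86×10^11 = 1520 W.

Q ≈ 1520 W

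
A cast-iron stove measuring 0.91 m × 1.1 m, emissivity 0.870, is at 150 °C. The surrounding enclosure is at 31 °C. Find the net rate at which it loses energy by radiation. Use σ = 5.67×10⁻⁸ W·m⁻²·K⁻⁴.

Q ≈ 1160 W

A = 0.91 × 1.1 = 1.00 m².
Convert: 150 °C = 423 K; 31 °C = 304 K.
Q = εσA(T⁴ − T_s⁴). T⁴ − T_s⁴ = (423)⁴ − (304)⁴ = 3.20×10^10 − 8.54×10^9 = 2.35×10^10 K⁴.
Q = 0.870 × 5.67×10⁻⁸ × 1.00 × 2.35×10^10 = 1160 W.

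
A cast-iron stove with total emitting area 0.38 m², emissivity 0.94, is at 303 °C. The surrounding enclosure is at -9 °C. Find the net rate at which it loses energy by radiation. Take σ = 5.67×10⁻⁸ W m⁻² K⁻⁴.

Q ≈ 2130 W

Convert: 303 °C = 576 K; -9 °C = 264 K.
Q = εσA(T⁴ − T_s⁴). T⁴ − T_s⁴ = (576)⁴ − (264)⁴ = 1.10×10^11 − 4.86×10^9 = 1.05×10^11 K⁴.
Q = 0.94 × 5.67×10⁻⁸ × 0.380 × 1.05×10^11 = 2130 W.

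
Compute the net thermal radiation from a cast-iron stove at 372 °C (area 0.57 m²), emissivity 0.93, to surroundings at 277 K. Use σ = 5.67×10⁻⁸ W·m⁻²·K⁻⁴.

Convert: 372 °C = 645 K.
Q = εσA(T⁴ − T_s⁴). T⁴ − T_s⁴ = (645)⁴ − (277)⁴ = 1.73×10^11 − 5.89×10^9 = 1.67×10^11 K⁴.
Q = 0.93 × 5.67×10⁻⁸ × 0.570 × 1.67×10^11 = 5030 W.

Q ≈ 5030 W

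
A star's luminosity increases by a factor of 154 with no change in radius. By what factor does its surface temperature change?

factor ≈ 3.52

P ∝ T⁴ ⇒ T ∝ P^(1/4), so T scales by (154)^(1/4) = 3.52.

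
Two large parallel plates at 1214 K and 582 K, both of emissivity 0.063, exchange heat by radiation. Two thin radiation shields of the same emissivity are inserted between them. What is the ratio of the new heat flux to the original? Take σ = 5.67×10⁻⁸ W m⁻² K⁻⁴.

With N identical shields there are N+1 = 3 gaps in series, each with the same radiative resistance, so the flux falls to 1/(N+1) of its unshielded value.

ratio ≈ 0.333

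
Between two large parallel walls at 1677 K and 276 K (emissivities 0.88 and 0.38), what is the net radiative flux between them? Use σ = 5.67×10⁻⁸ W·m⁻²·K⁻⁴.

q ≈ 1.62×10^5 W/m²

For two large parallel gray plates, q = σ(T₁⁴ − T₂⁴) / (1/ε₁ + 1/ε₂ − 1).
1/ε₁ + 1/ε₂ − 1 = 1/0.88 + 1/0.38 − 1 = 2.768.
T₁⁴ − T₂⁴ = 7.91×10^12 − 5.80×10^9 = 7.90×10^12 K⁴.
q = 5.67×10⁻⁸ × 7.90×10^12 / 2.768 = 1.62×10^5 W/m².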